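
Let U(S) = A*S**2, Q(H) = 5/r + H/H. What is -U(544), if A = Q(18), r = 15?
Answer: -1183744/3 ≈ -3.9458e+5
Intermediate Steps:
Q(H) = 4/3 (Q(H) = 5/15 + H/H = 5*(1/15) + 1 = 1/3 + 1 = 4/3)
A = 4/3 ≈ 1.3333
U(S) = 4*S**2/3
-U(544) = -4*544**2/3 = -4*295936/3 = -1*1183744/3 = -1183744/3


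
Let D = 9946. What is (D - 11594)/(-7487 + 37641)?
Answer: -824/15077 ≈ -0.054653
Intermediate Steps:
(D - 11594)/(-7487 + 37641) = (9946 - 11594)/(-7487 + 37641) = -1648/30154 = -1648*1/30154 = -824/15077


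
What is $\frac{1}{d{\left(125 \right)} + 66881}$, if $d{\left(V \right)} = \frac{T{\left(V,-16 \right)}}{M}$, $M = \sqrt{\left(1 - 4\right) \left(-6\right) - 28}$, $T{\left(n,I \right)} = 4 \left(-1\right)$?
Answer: $\frac{334405}{22365340813} - \frac{2 i \sqrt{10}}{22365340813} \approx 1.4952 \cdot 10^{-5} - 2.8278 \cdot 10^{-10} i$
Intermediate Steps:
$T{\left(n,I \right)} = -4$
$M = i \sqrt{10}$ ($M = \sqrt{\left(-3\right) \left(-6\right) - 28} = \sqrt{18 - 28} = \sqrt{-10} = i \sqrt{10} \approx 3.1623 i$)
$d{\left(V \right)} = \frac{2 i \sqrt{10}}{5}$ ($d{\left(V \right)} = - \frac{4}{i \sqrt{10}} = - 4 \left(- \frac{i \sqrt{10}}{10}\right) = \frac{2 i \sqrt{10}}{5}$)
$\frac{1}{d{\left(125 \right)} + 66881} = \frac{1}{\frac{2 i \sqrt{10}}{5} + 66881} = \frac{1}{66881 + \frac{2 i \sqrt{10}}{5}}$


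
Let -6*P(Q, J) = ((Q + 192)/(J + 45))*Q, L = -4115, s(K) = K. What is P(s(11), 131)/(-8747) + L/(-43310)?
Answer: 346420681/3636792672 ≈ 0.095254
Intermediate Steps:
P(Q, J) = -Q*(192 + Q)/(6*(45 + J)) (P(Q, J) = -(Q + 192)/(J + 45)*Q/6 = -(192 + Q)/(45 + J)*Q/6 = -Q*(192 + Q)/(6*(45 + J)))
P(s(11), 131)/(-8747) + L/(-43310) = -1*11*(192 + 11)/(270 + 6*131)/(-8747) - 4115/(-43310) = -1*11*203/(270 + 786)*(-1/8747) - 4115*(-1/43310) = -1*11*203/1056*(-1/8747) + 823/8662 = -1*11*1/1056*203*(-1/8747) + 823/8662 = -203/96*(-1/8747) + 823/8662 = 203/839712 + 823/8662 = 346420681/3636792672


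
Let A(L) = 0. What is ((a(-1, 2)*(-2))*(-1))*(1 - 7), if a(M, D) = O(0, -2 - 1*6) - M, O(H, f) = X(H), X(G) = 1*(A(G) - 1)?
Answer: 0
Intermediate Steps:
X(G) = -1 (X(G) = 1*(0 - 1) = 1*(-1) = -1)
O(H, f) = -1
a(M, D) = -1 - M
((a(-1, 2)*(-2))*(-1))*(1 - 7) = (((-1 - 1*(-1))*(-2))*(-1))*(1 - 7) = (((-1 + 1)*(-2))*(-1))*(-6) = ((0*(-2))*(-1))*(-6) = (0*(-1))*(-6) = 0*(-6) = 0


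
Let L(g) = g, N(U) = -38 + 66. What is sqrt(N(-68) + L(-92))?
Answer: 8*I ≈ 8.0*I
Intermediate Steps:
N(U) = 28
sqrt(N(-68) + L(-92)) = sqrt(28 - 92) = sqrt(-64) = 8*I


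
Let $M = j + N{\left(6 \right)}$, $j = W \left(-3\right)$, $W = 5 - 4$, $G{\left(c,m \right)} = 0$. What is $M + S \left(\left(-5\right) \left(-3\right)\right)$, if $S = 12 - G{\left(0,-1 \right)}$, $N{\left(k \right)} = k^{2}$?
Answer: $213$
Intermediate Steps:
$W = 1$ ($W = 5 - 4 = 1$)
$j = -3$ ($j = 1 \left(-3\right) = -3$)
$S = 12$ ($S = 12 - 0 = 12 + 0 = 12$)
$M = 33$ ($M = -3 + 6^{2} = -3 + 36 = 33$)
$M + S \left(\left(-5\right) \left(-3\right)\right) = 33 + 12 \left(\left(-5\right) \left(-3\right)\right) = 33 + 12 \cdot 15 = 33 + 180 = 213$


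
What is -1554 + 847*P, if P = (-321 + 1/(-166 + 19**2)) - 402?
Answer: -119716478/195 ≈ -6.1393e+5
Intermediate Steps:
P = -140984/195 (P = (-321 + 1/(-166 + 361)) - 402 = (-321 + 1/195) - 402 = -62594/195 - 402 = -140984/195 ≈ -723.00)
-1554 + 847*P = -1554 + 847*(-140984/195) = -1554 - 119413448/195 = -119716478/195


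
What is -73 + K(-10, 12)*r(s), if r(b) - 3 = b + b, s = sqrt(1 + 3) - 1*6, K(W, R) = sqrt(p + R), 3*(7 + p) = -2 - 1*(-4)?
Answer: -73 - 5*sqrt(51)/3 ≈ -84.902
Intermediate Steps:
p = -19/3 (p = -7 + (-2 - 1*(-4))/3 = -7 + (-2 + 4)/3 = -7 + (1/3)*2 = -7 + 2/3 = -19/3 ≈ -6.3333)
K(W, R) = sqrt(-19/3 + R)
s = -4 (s = sqrt(4) - 6 = 2 - 6 = -4)
r(b) = 3 + 2*b (r(b) = 3 + (b + b) = 3 + 2*b)
-73 + K(-10, 12)*r(s) = -73 + (sqrt(-57 + 9*12)/3)*(3 + 2*(-4)) = -73 + (sqrt(-57 + 108)/3)*(3 - 8) = -73 + (sqrt(51)/3)*(-5) = -73 - 5*sqrt(51)/3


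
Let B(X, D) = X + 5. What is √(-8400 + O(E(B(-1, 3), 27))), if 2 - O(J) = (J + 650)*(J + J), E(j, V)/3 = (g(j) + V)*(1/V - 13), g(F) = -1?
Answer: I*√59830238/9 ≈ 859.44*I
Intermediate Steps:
B(X, D) = 5 + X
E(j, V) = 3*(-1 + V)*(-13 + 1/V) (E(j, V) = 3*((-1 + V)*(1/V - 13)) = 3*((-1 + V)*(-13 + 1/V)) = 3*(-1 + V)*(-13 + 1/V))
O(J) = 2 - 2*J*(650 + J) (O(J) = 2 - (J + 650)*(J + J) = 2 - (650 + J)*2*J = 2 - 2*J*(650 + J))
√(-8400 + O(E(B(-1, 3), 27))) = √(-8400 + (2 - 1300*(42 - 39*27 - 3/27) - 2*(42 - 39*27 - 3/27)²)) = √(-8400 + (2 - 1300*(42 - 1053 - 3*1/27) - 2*(42 - 1053 - 3*1/27)²)) = √(-8400 + (2 - 1300*(42 - 1053 - ⅑) - 2*(42 - 1053 - ⅑)²)) = √(-8400 + (2 - 1300*(-9100/9) - 2*(-9100/9)²)) = √(-8400 + (2 + 11830000/9 - 2*82810000/81)) = √(-8400 + (2 + 11830000/9 - 165620000/81)) = √(-8400 - 59149838/81) = √(-59830238/81) = I*√59830238/9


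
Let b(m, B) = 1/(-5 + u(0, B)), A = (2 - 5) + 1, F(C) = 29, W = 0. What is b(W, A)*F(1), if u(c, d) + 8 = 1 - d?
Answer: -29/10 ≈ -2.9000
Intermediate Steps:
u(c, d) = -7 - d (u(c, d) = -8 + (1 - d) = -7 - d)
A = -2 (A = -3 + 1 = -2)
b(m, B) = 1/(-12 - B) (b(m, B) = 1/(-5 + (-7 - B)) = 1/(-12 - B))
b(W, A)*F(1) = -1/(12 - 2)*29 = -1/10*29 = -1*⅒*29 = -⅒*29 = -29/10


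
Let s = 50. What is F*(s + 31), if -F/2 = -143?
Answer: 23166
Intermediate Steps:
F = 286 (F = -2*(-143) = 286)
F*(s + 31) = 286*(50 + 31) = 286*81 = 23166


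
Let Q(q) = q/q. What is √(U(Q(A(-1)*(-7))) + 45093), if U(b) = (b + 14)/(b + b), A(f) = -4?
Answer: √180402/2 ≈ 212.37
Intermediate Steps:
Q(q) = 1
U(b) = (14 + b)/(2*b) (U(b) = (14 + b)/((2*b)) = (14 + b)*(1/(2*b)) = (14 + b)/(2*b))
√(U(Q(A(-1)*(-7))) + 45093) = √((½)*(14 + 1)/1 + 45093) = √((½)*1*15 + 45093) = √(15/2 + 45093) = √(90201/2) = √180402/2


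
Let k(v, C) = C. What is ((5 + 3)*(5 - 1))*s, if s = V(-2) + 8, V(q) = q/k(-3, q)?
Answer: 288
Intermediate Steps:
V(q) = 1 (V(q) = q/q = 1)
s = 9 (s = 1 + 8 = 9)
((5 + 3)*(5 - 1))*s = ((5 + 3)*(5 - 1))*9 = (8*4)*9 = 32*9 = 288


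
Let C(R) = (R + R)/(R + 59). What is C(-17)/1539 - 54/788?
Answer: -879311/12733686 ≈ -0.069054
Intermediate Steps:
C(R) = 2*R/(59 + R) (C(R) = (2*R)/(59 + R) = 2*R/(59 + R))
C(-17)/1539 - 54/788 = (2*(-17)/(59 - 17))/1539 - 54/788 = (2*(-17)/42)*(1/1539) - 54*1/788 = (2*(-17)*(1/42))*(1/1539) - 27/394 = -17/21*1/1539 - 27/394 = -17/32319 - 27/394 = -879311/12733686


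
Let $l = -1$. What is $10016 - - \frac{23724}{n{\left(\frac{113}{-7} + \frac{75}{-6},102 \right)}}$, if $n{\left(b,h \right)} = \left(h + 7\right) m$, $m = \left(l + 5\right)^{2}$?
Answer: $\frac{4372907}{436} \approx 10030.0$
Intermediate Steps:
$m = 16$ ($m = \left(-1 + 5\right)^{2} = 4^{2} = 16$)
$n{\left(b,h \right)} = 112 + 16 h$ ($n{\left(b,h \right)} = \left(h + 7\right) 16 = \left(7 + h\right) 16 = 112 + 16 h$)
$10016 - - \frac{23724}{n{\left(\frac{113}{-7} + \frac{75}{-6},102 \right)}} = 10016 - - \frac{23724}{112 + 16 \cdot 102} = 10016 - - \frac{23724}{112 + 1632} = 10016 - - \frac{23724}{1744} = 10016 - \left(-23724\right) \frac{1}{1744} = 10016 - - \frac{5931}{436} = 10016 + \frac{5931}{436} = \frac{4372907}{436}$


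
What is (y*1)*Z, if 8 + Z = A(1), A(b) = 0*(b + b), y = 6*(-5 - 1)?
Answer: 288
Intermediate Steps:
y = -36 (y = 6*(-6) = -36)
A(b) = 0 (A(b) = 0*(2*b) = 0)
Z = -8 (Z = -8 + 0 = -8)
(y*1)*Z = -36*1*(-8) = -36*(-8) = 288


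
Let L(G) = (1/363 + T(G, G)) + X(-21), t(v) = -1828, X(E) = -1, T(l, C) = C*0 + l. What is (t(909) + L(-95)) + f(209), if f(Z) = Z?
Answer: -622544/363 ≈ -1715.0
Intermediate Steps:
T(l, C) = l (T(l, C) = 0 + l = l)
L(G) = -362/363 + G (L(G) = (1/363 + G) - 1 = -362/363 + G)
(t(909) + L(-95)) + f(209) = (-1828 + (-362/363 - 95)) + 209 = (-1828 - 34847/363) + 209 = -698411/363 + 209 = -622544/363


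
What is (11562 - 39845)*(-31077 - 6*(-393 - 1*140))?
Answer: 788501757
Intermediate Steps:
(11562 - 39845)*(-31077 - 6*(-393 - 1*140)) = -28283*(-31077 - 6*(-393 - 140)) = -28283*(-31077 - 6*(-533)) = -28283*(-31077 + 3198) = -28283*(-27879) = 788501757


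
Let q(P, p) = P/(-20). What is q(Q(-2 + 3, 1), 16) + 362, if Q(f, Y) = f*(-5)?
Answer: 1449/4 ≈ 362.25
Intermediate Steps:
Q(f, Y) = -5*f
q(P, p) = -P/20 (q(P, p) = P*(-1/20) = -P/20)
q(Q(-2 + 3, 1), 16) + 362 = -(-1)*(-2 + 3)/4 + 362 = -(-1)/4 + 362 = -1/20*(-5) + 362 = 1/4 + 362 = 1449/4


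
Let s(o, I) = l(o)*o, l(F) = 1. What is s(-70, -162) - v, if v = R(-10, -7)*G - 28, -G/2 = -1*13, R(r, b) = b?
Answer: 140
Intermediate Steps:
s(o, I) = o (s(o, I) = 1*o = o)
G = 26 (G = -(-2)*13 = -2*(-13) = 26)
v = -210 (v = -7*26 - 28 = -182 - 28 = -210)
s(-70, -162) - v = -70 - 1*(-210) = -70 + 210 = 140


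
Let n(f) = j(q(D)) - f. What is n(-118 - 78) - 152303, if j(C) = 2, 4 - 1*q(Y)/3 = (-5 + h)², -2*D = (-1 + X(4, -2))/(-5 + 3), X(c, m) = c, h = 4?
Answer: -152105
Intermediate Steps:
D = ¾ (D = -(-1 + 4)/(2*(-5 + 3)) = -3/(2*(-2)) = -3*(-1)/(2*2) = -½*(-3/2) = ¾ ≈ 0.75000)
q(Y) = 9 (q(Y) = 12 - 3*(-5 + 4)² = 12 - 3*(-1)² = 12 - 3*1 = 12 - 3 = 9)
n(f) = 2 - f
n(-118 - 78) - 152303 = (2 - (-118 - 78)) - 152303 = (2 - 1*(-196)) - 152303 = (2 + 196) - 152303 = 198 - 152303 = -152105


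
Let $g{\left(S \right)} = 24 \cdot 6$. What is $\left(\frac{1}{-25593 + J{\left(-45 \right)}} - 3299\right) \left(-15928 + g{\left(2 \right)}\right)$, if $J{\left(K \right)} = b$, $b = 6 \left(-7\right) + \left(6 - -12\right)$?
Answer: $\frac{1333913479456}{25617} \approx 5.2071 \cdot 10^{7}$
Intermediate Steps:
$g{\left(S \right)} = 144$
$b = -24$ ($b = -42 + \left(6 + 12\right) = -42 + 18 = -24$)
$J{\left(K \right)} = -24$
$\left(\frac{1}{-25593 + J{\left(-45 \right)}} - 3299\right) \left(-15928 + g{\left(2 \right)}\right) = \left(\frac{1}{-25593 - 24} - 3299\right) \left(-15928 + 144\right) = \left(\frac{1}{-25617} - 3299\right) \left(-15784\right) = \left(- \frac{1}{25617} - 3299\right) \left(-15784\right) = \left(- \frac{84510484}{25617}\right) \left(-15784\right) = \frac{1333913479456}{25617}$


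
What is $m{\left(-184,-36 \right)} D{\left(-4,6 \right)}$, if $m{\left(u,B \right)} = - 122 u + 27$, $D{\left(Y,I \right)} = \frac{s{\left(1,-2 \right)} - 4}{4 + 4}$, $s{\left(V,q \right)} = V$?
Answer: $- \frac{67425}{8} \approx -8428.1$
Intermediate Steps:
$D{\left(Y,I \right)} = - \frac{3}{8}$ ($D{\left(Y,I \right)} = \frac{1 - 4}{4 + 4} = - \frac{3}{8}$)
$m{\left(u,B \right)} = 27 - 122 u$
$m{\left(-184,-36 \right)} D{\left(-4,6 \right)} = \left(27 - -22448\right) \left(- \frac{3}{8}\right) = \left(27 + 22448\right) \left(- \frac{3}{8}\right) = 22475 \left(- \frac{3}{8}\right) = - \frac{67425}{8}$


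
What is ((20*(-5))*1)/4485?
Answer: -20/897 ≈ -0.022297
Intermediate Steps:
((20*(-5))*1)/4485 = -100*1*(1/4485) = -100*1/4485 = -20/897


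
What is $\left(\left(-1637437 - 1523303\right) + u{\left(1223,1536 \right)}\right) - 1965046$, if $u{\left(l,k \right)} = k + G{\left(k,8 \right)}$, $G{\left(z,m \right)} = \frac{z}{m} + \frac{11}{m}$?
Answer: $- \frac{40992453}{8} \approx -5.1241 \cdot 10^{6}$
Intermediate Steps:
$G{\left(z,m \right)} = \frac{11}{m} + \frac{z}{m}$
$u{\left(l,k \right)} = \frac{11}{8} + \frac{9 k}{8}$ ($u{\left(l,k \right)} = k + \frac{11 + k}{8} = k + \left(\frac{11}{8} + \frac{k}{8}\right) = \frac{11}{8} + \frac{9 k}{8}$)
$\left(\left(-1637437 - 1523303\right) + u{\left(1223,1536 \right)}\right) - 1965046 = \left(\left(-1637437 - 1523303\right) + \left(\frac{11}{8} + \frac{9}{8} \cdot 1536\right)\right) - 1965046 = \left(-3160740 + \left(\frac{11}{8} + 1728\right)\right) - 1965046 = \left(-3160740 + \frac{13835}{8}\right) - 1965046 = - \frac{25272085}{8} - 1965046 = - \frac{40992453}{8}$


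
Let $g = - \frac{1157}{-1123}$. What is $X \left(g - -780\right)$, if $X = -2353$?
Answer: $- \frac{2063809241}{1123} \approx -1.8378 \cdot 10^{6}$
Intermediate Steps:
$g = \frac{1157}{1123}$ ($g = \left(-1157\right) \left(- \frac{1}{1123}\right) = \frac{1157}{1123} \approx 1.0303$)
$X \left(g - -780\right) = - 2353 \left(\frac{1157}{1123} - -780\right) = - 2353 \left(\frac{1157}{1123} + 780\right) = \left(-2353\right) \frac{877097}{1123} = - \frac{2063809241}{1123}$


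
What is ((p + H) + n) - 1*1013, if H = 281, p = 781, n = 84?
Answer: 133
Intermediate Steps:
((p + H) + n) - 1*1013 = ((781 + 281) + 84) - 1*1013 = (1062 + 84) - 1013 = 1146 - 1013 = 133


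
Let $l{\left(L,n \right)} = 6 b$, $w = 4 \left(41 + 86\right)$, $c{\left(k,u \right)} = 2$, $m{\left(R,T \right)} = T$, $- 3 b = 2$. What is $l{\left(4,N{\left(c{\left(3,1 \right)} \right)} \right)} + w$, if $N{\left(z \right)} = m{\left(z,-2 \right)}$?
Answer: $504$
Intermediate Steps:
$b = - \frac{2}{3}$ ($b = \left(- \frac{1}{3}\right) 2 = - \frac{2}{3} \approx -0.66667$)
$N{\left(z \right)} = -2$
$w = 508$ ($w = 4 \cdot 127 = 508$)
$l{\left(L,n \right)} = -4$ ($l{\left(L,n \right)} = 6 \left(- \frac{2}{3}\right) = -4$)
$l{\left(4,N{\left(c{\left(3,1 \right)} \right)} \right)} + w = -4 + 508 = 504$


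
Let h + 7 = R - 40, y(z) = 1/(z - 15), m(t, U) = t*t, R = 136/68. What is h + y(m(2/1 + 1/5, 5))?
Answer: -11455/254 ≈ -45.098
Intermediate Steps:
R = 2 (R = 136*(1/68) = 2)
m(t, U) = t²
y(z) = 1/(-15 + z)
h = -45 (h = -7 + (2 - 40) = -7 - 38 = -45)
h + y(m(2/1 + 1/5, 5)) = -45 + 1/(-15 + (2/1 + 1/5)²) = -45 + 1/(-15 + (2*1 + 1*(⅕))²) = -45 + 1/(-15 + (2 + ⅕)²) = -45 + 1/(-15 + (11/5)²) = -45 + 1/(-15 + 121/25) = -45 + 1/(-254/25) = -45 - 25/254 = -11455/254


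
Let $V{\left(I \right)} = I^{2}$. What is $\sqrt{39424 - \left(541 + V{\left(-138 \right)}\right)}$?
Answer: $\sqrt{19839} \approx 140.85$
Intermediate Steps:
$\sqrt{39424 - \left(541 + V{\left(-138 \right)}\right)} = \sqrt{39424 - 19585} = \sqrt{19839}$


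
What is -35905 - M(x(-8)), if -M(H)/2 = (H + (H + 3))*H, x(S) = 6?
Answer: -35725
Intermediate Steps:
M(H) = -2*H*(3 + 2*H) (M(H) = -2*(H + (H + 3))*H = -2*(H + (3 + H))*H = -2*(3 + 2*H)*H = -2*H*(3 + 2*H))
-35905 - M(x(-8)) = -35905 - (-2)*6*(3 + 2*6) = -35905 - (-2)*6*(3 + 12) = -35905 - (-2)*6*15 = -35905 - 1*(-180) = -35905 + 180 = -35725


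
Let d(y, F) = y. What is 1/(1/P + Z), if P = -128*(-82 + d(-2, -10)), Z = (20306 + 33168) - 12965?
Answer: 10752/435552769 ≈ 2.4686e-5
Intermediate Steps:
Z = 40509 (Z = 53474 - 12965 = 40509)
P = 10752 (P = -128*(-82 - 2) = -128*(-84) = 10752)
1/(1/P + Z) = 1/(1/10752 + 40509) = 1/(435552769/10752) = 10752/435552769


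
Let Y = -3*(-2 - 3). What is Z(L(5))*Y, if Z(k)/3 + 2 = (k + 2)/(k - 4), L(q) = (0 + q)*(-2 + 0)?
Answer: -450/7 ≈ -64.286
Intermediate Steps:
L(q) = -2*q (L(q) = q*(-2) = -2*q)
Y = 15 (Y = -3*(-5) = 15)
Z(k) = -6 + 3*(2 + k)/(-4 + k) (Z(k) = -6 + 3*((k + 2)/(k - 4)) = -6 + 3*((2 + k)/(-4 + k)) = -6 + 3*(2 + k)/(-4 + k))
Z(L(5))*Y = (3*(10 - (-2)*5)/(-4 - 2*5))*15 = (3*(10 - 1*(-10))/(-4 - 10))*15 = (3*(10 + 10)/(-14))*15 = (3*(-1/14)*20)*15 = -30/7*15 = -450/7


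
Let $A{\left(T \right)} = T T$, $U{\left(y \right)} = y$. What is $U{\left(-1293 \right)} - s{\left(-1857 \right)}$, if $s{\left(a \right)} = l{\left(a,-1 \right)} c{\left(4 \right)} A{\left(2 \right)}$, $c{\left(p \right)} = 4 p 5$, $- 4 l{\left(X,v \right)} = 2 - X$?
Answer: $147427$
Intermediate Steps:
$l{\left(X,v \right)} = - \frac{1}{2} + \frac{X}{4}$ ($l{\left(X,v \right)} = - \frac{2 - X}{4} = - \frac{1}{2} + \frac{X}{4}$)
$A{\left(T \right)} = T^{2}$
$c{\left(p \right)} = 20 p$
$s{\left(a \right)} = -160 + 80 a$ ($s{\left(a \right)} = \left(- \frac{1}{2} + \frac{a}{4}\right) 20 \cdot 4 \cdot 2^{2} = \left(- \frac{1}{2} + \frac{a}{4}\right) 80 \cdot 4 = \left(-40 + 20 a\right) 4 = -160 + 80 a$)
$U{\left(-1293 \right)} - s{\left(-1857 \right)} = -1293 - \left(-160 + 80 \left(-1857\right)\right) = -1293 - \left(-160 - 148560\right) = -1293 - -148720 = -1293 + 148720 = 147427$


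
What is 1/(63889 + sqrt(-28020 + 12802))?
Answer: 9127/583117077 - I*sqrt(15218)/4081819539 ≈ 1.5652e-5 - 3.0222e-8*I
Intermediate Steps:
1/(63889 + sqrt(-28020 + 12802)) = 1/(63889 + sqrt(-15218)) = 1/(63889 + I*sqrt(15218))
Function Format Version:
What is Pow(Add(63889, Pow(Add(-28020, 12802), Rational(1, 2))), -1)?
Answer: Add(Rational(9127, 583117077), Mul(Rational(-1, 4081819539), I, Pow(15218, Rational(1, 2)))) ≈ Add(1.5652e-5, Mul(-3.0222e-8, I))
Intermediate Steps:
Pow(Add(63889, Pow(Add(-28020, 12802), Rational(1, 2))), -1) = Pow(Add(63889, Pow(-15218, Rational(1, 2))), -1) = Pow(Add(63889, Mul(I, Pow(15218, Rational(1, 2)))), -1)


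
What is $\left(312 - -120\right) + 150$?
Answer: $582$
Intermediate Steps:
$\left(312 - -120\right) + 150 = \left(312 + 120\right) + 150 = 432 + 150 = 582$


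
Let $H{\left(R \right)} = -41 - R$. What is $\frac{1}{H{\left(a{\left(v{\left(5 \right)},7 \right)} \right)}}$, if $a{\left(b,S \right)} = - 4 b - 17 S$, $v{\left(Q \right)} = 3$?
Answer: $\frac{1}{90} \approx 0.011111$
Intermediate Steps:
$a{\left(b,S \right)} = - 17 S - 4 b$
$\frac{1}{H{\left(a{\left(v{\left(5 \right)},7 \right)} \right)}} = \frac{1}{-41 - \left(\left(-17\right) 7 - 12\right)} = \frac{1}{-41 - \left(-119 - 12\right)} = \frac{1}{-41 - -131} = \frac{1}{-41 + 131} = \frac{1}{90}$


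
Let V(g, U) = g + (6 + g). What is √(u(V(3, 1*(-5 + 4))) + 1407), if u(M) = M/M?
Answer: 8*√22 ≈ 37.523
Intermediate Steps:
V(g, U) = 6 + 2*g
u(M) = 1
√(u(V(3, 1*(-5 + 4))) + 1407) = √(1 + 1407) = √1408 = 8*√22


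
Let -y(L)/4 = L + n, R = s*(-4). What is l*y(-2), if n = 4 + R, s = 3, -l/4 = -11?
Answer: 1760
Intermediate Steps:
l = 44 (l = -4*(-11) = 44)
R = -12 (R = 3*(-4) = -12)
n = -8 (n = 4 - 12 = -8)
y(L) = 32 - 4*L (y(L) = -4*(L - 8) = -4*(-8 + L) = 32 - 4*L)
l*y(-2) = 44*(32 - 4*(-2)) = 44*(32 + 8) = 44*40 = 1760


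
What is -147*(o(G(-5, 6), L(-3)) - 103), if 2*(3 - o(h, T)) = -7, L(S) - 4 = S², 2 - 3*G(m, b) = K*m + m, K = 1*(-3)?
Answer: 28371/2 ≈ 14186.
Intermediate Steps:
K = -3
G(m, b) = ⅔ + 2*m/3 (G(m, b) = ⅔ - (-3*m + m)/3 = ⅔ - (-2)*m/3 = ⅔ + 2*m/3)
L(S) = 4 + S²
o(h, T) = 13/2 (o(h, T) = 3 - ½*(-7) = 3 + 7/2 = 13/2)
-147*(o(G(-5, 6), L(-3)) - 103) = -147*(13/2 - 103) = -147*(-193/2) = 28371/2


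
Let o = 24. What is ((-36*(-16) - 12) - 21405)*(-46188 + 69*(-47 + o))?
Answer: 995678775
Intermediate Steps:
((-36*(-16) - 12) - 21405)*(-46188 + 69*(-47 + o)) = ((-36*(-16) - 12) - 21405)*(-46188 + 69*(-47 + 24)) = ((576 - 12) - 21405)*(-46188 + 69*(-23)) = (564 - 21405)*(-46188 - 1587) = -20841*(-47775) = 995678775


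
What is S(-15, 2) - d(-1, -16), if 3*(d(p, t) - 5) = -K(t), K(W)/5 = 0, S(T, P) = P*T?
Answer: -35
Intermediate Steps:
K(W) = 0 (K(W) = 5*0 = 0)
d(p, t) = 5 (d(p, t) = 5 + (-1*0)/3 = 5 + (1/3)*0 = 5 + 0 = 5)
S(-15, 2) - d(-1, -16) = 2*(-15) - 1*5 = -30 - 5 = -35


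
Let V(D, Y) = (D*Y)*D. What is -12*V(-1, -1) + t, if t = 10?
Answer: 22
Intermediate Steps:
V(D, Y) = Y*D²
-12*V(-1, -1) + t = -(-12)*(-1)² + 10 = -(-12) + 10 = -12*(-1) + 10 = 12 + 10 = 22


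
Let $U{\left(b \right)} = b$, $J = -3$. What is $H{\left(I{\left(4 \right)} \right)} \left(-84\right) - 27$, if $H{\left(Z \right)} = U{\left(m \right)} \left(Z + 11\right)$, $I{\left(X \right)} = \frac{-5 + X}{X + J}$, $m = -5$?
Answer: $4173$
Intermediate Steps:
$I{\left(X \right)} = \frac{-5 + X}{-3 + X}$ ($I{\left(X \right)} = \frac{-5 + X}{X - 3} = \frac{-5 + X}{-3 + X}$)
$H{\left(Z \right)} = -55 - 5 Z$ ($H{\left(Z \right)} = - 5 \left(Z + 11\right) = - 5 \left(11 + Z\right) = -55 - 5 Z$)
$H{\left(I{\left(4 \right)} \right)} \left(-84\right) - 27 = \left(-55 - 5 \frac{-5 + 4}{-3 + 4}\right) \left(-84\right) - 27 = \left(-55 - 5 \cdot 1^{-1} \left(-1\right)\right) \left(-84\right) - 27 = \left(-55 - 5 \cdot 1 \left(-1\right)\right) \left(-84\right) - 27 = \left(-55 - -5\right) \left(-84\right) - 27 = \left(-55 + 5\right) \left(-84\right) - 27 = \left(-50\right) \left(-84\right) - 27 = 4200 - 27 = 4173$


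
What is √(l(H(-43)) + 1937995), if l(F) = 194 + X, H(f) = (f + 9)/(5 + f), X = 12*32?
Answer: 9*√23933 ≈ 1392.3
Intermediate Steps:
X = 384
H(f) = (9 + f)/(5 + f)
l(F) = 578 (l(F) = 194 + 384 = 578)
√(l(H(-43)) + 1937995) = √(578 + 1937995) = √1938573 = 9*√23933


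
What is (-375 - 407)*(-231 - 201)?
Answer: 337824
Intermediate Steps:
(-375 - 407)*(-231 - 201) = -782*(-432) = 337824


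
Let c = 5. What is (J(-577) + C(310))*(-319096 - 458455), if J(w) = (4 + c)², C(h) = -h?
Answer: 178059179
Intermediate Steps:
J(w) = 81 (J(w) = (4 + 5)² = 9² = 81)
(J(-577) + C(310))*(-319096 - 458455) = (81 - 1*310)*(-319096 - 458455) = (81 - 310)*(-777551) = -229*(-777551) = 178059179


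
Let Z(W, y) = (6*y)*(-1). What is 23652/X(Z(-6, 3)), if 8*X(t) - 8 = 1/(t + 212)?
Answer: 36707904/1553 ≈ 23637.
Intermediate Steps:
Z(W, y) = -6*y
X(t) = 1 + 1/(8*(212 + t)) (X(t) = 1 + 1/(8*(t + 212)) = 1 + 1/(8*(212 + t)))
23652/X(Z(-6, 3)) = 23652/(((1697/8 - 6*3)/(212 - 6*3))) = 23652/(((1697/8 - 18)/(212 - 18))) = 23652/(((1553/8)/194)) = 23652/(((1/194)*(1553/8))) = 23652/(1553/1552) = 23652*(1552/1553) = 36707904/1553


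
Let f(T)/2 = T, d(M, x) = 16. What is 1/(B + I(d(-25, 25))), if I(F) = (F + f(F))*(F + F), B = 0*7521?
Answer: 1/1536 ≈ 0.00065104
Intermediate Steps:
f(T) = 2*T
B = 0
I(F) = 6*F² (I(F) = (F + 2*F)*(F + F) = (3*F)*(2*F) = 6*F²)
1/(B + I(d(-25, 25))) = 1/(0 + 6*16²) = 1/(0 + 6*256) = 1/(0 + 1536) = 1/1536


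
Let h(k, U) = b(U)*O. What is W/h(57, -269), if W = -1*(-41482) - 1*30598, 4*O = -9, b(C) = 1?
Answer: -14512/3 ≈ -4837.3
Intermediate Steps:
O = -9/4 (O = (¼)*(-9) = -9/4 ≈ -2.2500)
h(k, U) = -9/4 (h(k, U) = 1*(-9/4) = -9/4)
W = 10884 (W = 41482 - 30598 = 10884)
W/h(57, -269) = 10884/(-9/4) = 10884*(-4/9) = -14512/3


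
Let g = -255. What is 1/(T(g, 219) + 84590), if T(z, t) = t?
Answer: 1/84809 ≈ 1.1791e-5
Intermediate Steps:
1/(T(g, 219) + 84590) = 1/(219 + 84590) = 1/84809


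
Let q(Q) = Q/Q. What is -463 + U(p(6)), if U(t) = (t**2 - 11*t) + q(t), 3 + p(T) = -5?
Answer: -310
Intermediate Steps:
p(T) = -8 (p(T) = -3 - 5 = -8)
q(Q) = 1
U(t) = 1 + t**2 - 11*t (U(t) = (t**2 - 11*t) + 1 = 1 + t**2 - 11*t)
-463 + U(p(6)) = -463 + (1 + (-8)**2 - 11*(-8)) = -463 + (1 + 64 + 88) = -463 + 153 = -310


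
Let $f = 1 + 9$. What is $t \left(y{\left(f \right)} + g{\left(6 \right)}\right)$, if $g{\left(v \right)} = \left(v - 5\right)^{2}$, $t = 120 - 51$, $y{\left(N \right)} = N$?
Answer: $759$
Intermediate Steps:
$f = 10$
$t = 69$ ($t = 120 - 51 = 69$)
$g{\left(v \right)} = \left(-5 + v\right)^{2}$
$t \left(y{\left(f \right)} + g{\left(6 \right)}\right) = 69 \left(10 + \left(-5 + 6\right)^{2}\right) = 69 \left(10 + 1^{2}\right) = 69 \left(10 + 1\right) = 69 \cdot 11 = 759$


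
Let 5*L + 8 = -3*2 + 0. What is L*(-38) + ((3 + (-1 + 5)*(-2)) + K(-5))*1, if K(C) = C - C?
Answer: 507/5 ≈ 101.40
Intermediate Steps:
K(C) = 0
L = -14/5 (L = -8/5 + (-3*2 + 0)/5 = -8/5 + (-6 + 0)/5 = -8/5 + (⅕)*(-6) = -8/5 - 6/5 = -14/5 ≈ -2.8000)
L*(-38) + ((3 + (-1 + 5)*(-2)) + K(-5))*1 = -14/5*(-38) + ((3 + (-1 + 5)*(-2)) + 0)*1 = 532/5 + ((3 + 4*(-2)) + 0)*1 = 532/5 + ((3 - 8) + 0)*1 = 532/5 + (-5 + 0)*1 = 532/5 - 5*1 = 532/5 - 5 = 507/5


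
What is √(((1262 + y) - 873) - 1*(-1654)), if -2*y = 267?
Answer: √7638/2 ≈ 43.698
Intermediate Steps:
y = -267/2 (y = -½*267 = -267/2 ≈ -133.50)
√(((1262 + y) - 873) - 1*(-1654)) = √(((1262 - 267/2) - 873) - 1*(-1654)) = √((2257/2 - 873) + 1654) = √(511/2 + 1654) = √(3819/2) = √7638/2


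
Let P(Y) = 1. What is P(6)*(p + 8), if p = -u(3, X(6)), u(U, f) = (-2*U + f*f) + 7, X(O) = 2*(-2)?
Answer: -9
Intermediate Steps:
X(O) = -4
u(U, f) = 7 + f² - 2*U (u(U, f) = (-2*U + f²) + 7 = (f² - 2*U) + 7 = 7 + f² - 2*U)
p = -17 (p = -(7 + (-4)² - 2*3) = -(7 + 16 - 6) = -1*17 = -17)
P(6)*(p + 8) = 1*(-17 + 8) = 1*(-9) = -9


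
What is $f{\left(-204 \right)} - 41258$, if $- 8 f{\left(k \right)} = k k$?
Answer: $-46460$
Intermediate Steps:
$f{\left(k \right)} = - \frac{k^{2}}{8}$ ($f{\left(k \right)} = - \frac{k k}{8} = - \frac{k^{2}}{8}$)
$f{\left(-204 \right)} - 41258 = - \frac{\left(-204\right)^{2}}{8} - 41258 = \left(- \frac{1}{8}\right) 41616 - 41258 = -5202 - 41258 = -46460$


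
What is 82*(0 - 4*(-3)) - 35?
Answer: 949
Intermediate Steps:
82*(0 - 4*(-3)) - 35 = 82*(0 + 12) - 35 = 82*12 - 35 = 984 - 35 = 949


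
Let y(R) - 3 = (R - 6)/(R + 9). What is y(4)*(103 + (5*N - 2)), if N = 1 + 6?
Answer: 5032/13 ≈ 387.08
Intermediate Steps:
N = 7
y(R) = 3 + (-6 + R)/(9 + R) (y(R) = 3 + (R - 6)/(R + 9) = 3 + (-6 + R)/(9 + R))
y(4)*(103 + (5*N - 2)) = ((21 + 4*4)/(9 + 4))*(103 + (5*7 - 2)) = ((21 + 16)/13)*(103 + (35 - 2)) = ((1/13)*37)*(103 + 33) = (37/13)*136 = 5032/13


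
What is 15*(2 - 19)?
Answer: -255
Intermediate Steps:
15*(2 - 19) = 15*(-17) = -255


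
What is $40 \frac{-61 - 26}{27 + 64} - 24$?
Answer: $- \frac{5664}{91} \approx -62.242$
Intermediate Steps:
$40 \frac{-61 - 26}{27 + 64} - 24 = 40 \left(- \frac{87}{91}\right) - 24 = - \frac{3480}{91} - 24 = - \frac{5664}{91}$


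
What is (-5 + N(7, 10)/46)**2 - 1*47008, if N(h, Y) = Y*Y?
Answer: -24863007/529 ≈ -47000.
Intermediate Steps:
N(h, Y) = Y**2
(-5 + N(7, 10)/46)**2 - 1*47008 = (-5 + 10**2/46)**2 - 1*47008 = (-5 + 100*(1/46))**2 - 47008 = (-5 + 50/23)**2 - 47008 = (-65/23)**2 - 47008 = 4225/529 - 47008 = -24863007/529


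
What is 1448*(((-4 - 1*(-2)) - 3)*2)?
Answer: -14480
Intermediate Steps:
1448*(((-4 - 1*(-2)) - 3)*2) = 1448*(((-4 + 2) - 3)*2) = 1448*((-2 - 3)*2) = 1448*(-5*2) = 1448*(-10) = -14480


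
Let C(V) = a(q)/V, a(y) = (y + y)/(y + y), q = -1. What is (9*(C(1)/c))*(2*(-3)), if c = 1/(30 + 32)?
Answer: -3348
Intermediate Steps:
c = 1/62 ≈ 0.016129
a(y) = 1 (a(y) = (2*y)/((2*y)) = (2*y)*(1/(2*y)) = 1)
C(V) = 1/V
(9*(C(1)/c))*(2*(-3)) = (9*(1/(1*(1/62))))*(2*(-3)) = (9*(1*62))*(-6) = (9*62)*(-6) = 558*(-6) = -3348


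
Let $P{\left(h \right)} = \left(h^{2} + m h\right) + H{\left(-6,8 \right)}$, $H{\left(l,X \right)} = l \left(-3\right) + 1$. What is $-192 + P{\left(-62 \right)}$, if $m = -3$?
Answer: $3857$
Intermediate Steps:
$H{\left(l,X \right)} = 1 - 3 l$ ($H{\left(l,X \right)} = - 3 l + 1 = 1 - 3 l$)
$P{\left(h \right)} = 19 + h^{2} - 3 h$ ($P{\left(h \right)} = \left(h^{2} - 3 h\right) + \left(1 - -18\right) = \left(h^{2} - 3 h\right) + \left(1 + 18\right) = \left(h^{2} - 3 h\right) + 19 = 19 + h^{2} - 3 h$)
$-192 + P{\left(-62 \right)} = -192 + \left(19 + \left(-62\right)^{2} - -186\right) = -192 + \left(19 + 3844 + 186\right) = -192 + 4049 = 3857$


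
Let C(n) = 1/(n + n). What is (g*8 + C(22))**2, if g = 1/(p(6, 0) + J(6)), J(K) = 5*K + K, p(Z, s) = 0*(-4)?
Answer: 9409/156816 ≈ 0.060000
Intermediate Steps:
p(Z, s) = 0
J(K) = 6*K
C(n) = 1/(2*n)
g = 1/36 (g = 1/(0 + 6*6) = 1/(0 + 36) = 1/36 ≈ 0.027778)
(g*8 + C(22))**2 = ((1/36)*8 + (1/2)/22)**2 = (2/9 + (1/2)*(1/22))**2 = (2/9 + 1/44)**2 = (97/396)**2 = 9409/156816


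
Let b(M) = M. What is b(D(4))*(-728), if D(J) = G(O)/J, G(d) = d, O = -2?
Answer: 364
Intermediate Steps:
D(J) = -2/J
b(D(4))*(-728) = -2/4*(-728) = -2*¼*(-728) = -½*(-728) = 364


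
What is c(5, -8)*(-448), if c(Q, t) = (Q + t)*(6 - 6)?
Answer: 0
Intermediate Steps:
c(Q, t) = 0 (c(Q, t) = (Q + t)*0 = 0)
c(5, -8)*(-448) = 0*(-448) = 0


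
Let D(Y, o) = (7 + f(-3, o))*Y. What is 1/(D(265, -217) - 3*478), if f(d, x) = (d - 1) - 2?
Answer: -1/1169 ≈ -0.00085543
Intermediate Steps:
f(d, x) = -3 + d (f(d, x) = (-1 + d) - 2 = -3 + d)
D(Y, o) = Y (D(Y, o) = (7 + (-3 - 3))*Y = (7 - 6)*Y = 1*Y = Y)
1/(D(265, -217) - 3*478) = 1/(265 - 3*478) = 1/(265 - 1434) = 1/(-1169) = -1/1169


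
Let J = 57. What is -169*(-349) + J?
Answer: 59038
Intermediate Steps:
-169*(-349) + J = -169*(-349) + 57 = 58981 + 57 = 59038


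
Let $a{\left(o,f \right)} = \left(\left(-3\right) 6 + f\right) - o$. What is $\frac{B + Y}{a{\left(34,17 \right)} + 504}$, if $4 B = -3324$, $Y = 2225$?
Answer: $\frac{1394}{469} \approx 2.9723$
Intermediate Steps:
$B = -831$ ($B = \frac{1}{4} \left(-3324\right) = -831$)
$a{\left(o,f \right)} = -18 + f - o$ ($a{\left(o,f \right)} = \left(-18 + f\right) - o = -18 + f - o$)
$\frac{B + Y}{a{\left(34,17 \right)} + 504} = \frac{-831 + 2225}{\left(-18 + 17 - 34\right) + 504} = \frac{1394}{\left(-18 + 17 - 34\right) + 504} = \frac{1394}{-35 + 504} = \frac{1394}{469}$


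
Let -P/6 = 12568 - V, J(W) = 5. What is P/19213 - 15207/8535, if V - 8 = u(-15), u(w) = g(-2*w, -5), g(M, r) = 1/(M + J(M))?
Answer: -436505173/76525379 ≈ -5.7041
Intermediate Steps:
g(M, r) = 1/(5 + M) (g(M, r) = 1/(M + 5) = 1/(5 + M))
u(w) = 1/(5 - 2*w)
V = 281/35 (V = 8 - 1/(-5 + 2*(-15)) = 8 - 1/(-5 - 30) = 8 - 1/(-35) = 8 - 1*(-1/35) = 8 + 1/35 = 281/35 ≈ 8.0286)
P = -2637594/35 (P = -6*(12568 - 1*281/35) = -6*(12568 - 281/35) = -6*439599/35 = -2637594/35 ≈ -75360.)
P/19213 - 15207/8535 = -2637594/35/19213 - 15207/8535 = -2637594/35*1/19213 - 15207*1/8535 = -2637594/672455 - 5069/2845 = -436505173/76525379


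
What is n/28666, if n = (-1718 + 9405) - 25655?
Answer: -8984/14333 ≈ -0.62681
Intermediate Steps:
n = -17968 (n = 7687 - 25655 = -17968)
n/28666 = -17968/28666 = -17968*1/28666 = -8984/14333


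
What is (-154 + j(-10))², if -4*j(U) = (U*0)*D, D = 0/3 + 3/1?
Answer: 23716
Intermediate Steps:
D = 3 (D = 0*(⅓) + 3*1 = 0 + 3 = 3)
j(U) = 0 (j(U) = -U*0*3/4 = -0*3 = -¼*0 = 0)
(-154 + j(-10))² = (-154 + 0)² = (-154)² = 23716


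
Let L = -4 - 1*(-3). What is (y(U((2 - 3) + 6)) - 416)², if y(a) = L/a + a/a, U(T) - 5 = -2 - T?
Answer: 687241/4 ≈ 1.7181e+5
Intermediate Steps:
L = -1 (L = -4 + 3 = -1)
U(T) = 3 - T (U(T) = 5 + (-2 - T) = 3 - T)
y(a) = 1 - 1/a (y(a) = -1/a + a/a = -1/a + 1 = 1 - 1/a)
(y(U((2 - 3) + 6)) - 416)² = ((-1 + (3 - ((2 - 3) + 6)))/(3 - ((2 - 3) + 6)) - 416)² = ((-1 + (3 - (-1 + 6)))/(3 - (-1 + 6)) - 416)² = ((-1 + (3 - 1*5))/(3 - 1*5) - 416)² = ((-1 + (3 - 5))/(3 - 5) - 416)² = ((-1 - 2)/(-2) - 416)² = (-½*(-3) - 416)² = (3/2 - 416)² = (-829/2)² = 687241/4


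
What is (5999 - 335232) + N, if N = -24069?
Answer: -353302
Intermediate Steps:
(5999 - 335232) + N = (5999 - 335232) - 24069 = -329233 - 24069 = -353302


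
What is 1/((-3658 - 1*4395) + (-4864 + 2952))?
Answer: -1/9965 ≈ -0.00010035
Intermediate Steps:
1/((-3658 - 1*4395) + (-4864 + 2952)) = 1/((-3658 - 4395) - 1912) = 1/(-8053 - 1912) = 1/(-9965) = -1/9965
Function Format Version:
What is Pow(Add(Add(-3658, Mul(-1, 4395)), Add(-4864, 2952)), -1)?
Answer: Rational(-1, 9965) ≈ -0.00010035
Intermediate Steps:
Pow(Add(Add(-3658, Mul(-1, 4395)), Add(-4864, 2952)), -1) = Pow(Add(Add(-3658, -4395), -1912), -1) = Pow(Add(-8053, -1912), -1) = Pow(-9965, -1) = Rational(-1, 9965)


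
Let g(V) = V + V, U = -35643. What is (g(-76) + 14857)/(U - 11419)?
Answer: -14705/47062 ≈ -0.31246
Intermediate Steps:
g(V) = 2*V
(g(-76) + 14857)/(U - 11419) = (2*(-76) + 14857)/(-35643 - 11419) = (-152 + 14857)/(-47062) = 14705*(-1/47062) = -14705/47062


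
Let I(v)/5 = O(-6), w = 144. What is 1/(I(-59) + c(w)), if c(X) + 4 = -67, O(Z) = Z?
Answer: -1/101 ≈ -0.0099010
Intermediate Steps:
I(v) = -30 (I(v) = 5*(-6) = -30)
c(X) = -71 (c(X) = -4 - 67 = -71)
1/(I(-59) + c(w)) = 1/(-30 - 71) = 1/(-101) = -1/101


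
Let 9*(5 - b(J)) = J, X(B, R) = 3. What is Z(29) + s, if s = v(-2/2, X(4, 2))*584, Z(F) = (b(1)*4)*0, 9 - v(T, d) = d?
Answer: 3504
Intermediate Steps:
v(T, d) = 9 - d
b(J) = 5 - J/9
Z(F) = 0 (Z(F) = ((5 - ⅑*1)*4)*0 = ((5 - ⅑)*4)*0 = ((44/9)*4)*0 = (176/9)*0 = 0)
s = 3504 (s = (9 - 1*3)*584 = (9 - 3)*584 = 6*584 = 3504)
Z(29) + s = 0 + 3504 = 3504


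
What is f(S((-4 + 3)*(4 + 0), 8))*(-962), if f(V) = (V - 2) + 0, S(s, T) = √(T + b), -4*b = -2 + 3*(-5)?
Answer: -1443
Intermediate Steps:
b = 17/4 (b = -(-2 + 3*(-5))/4 = -(-2 - 15)/4 = -¼*(-17) = 17/4 ≈ 4.2500)
S(s, T) = √(17/4 + T) (S(s, T) = √(T + 17/4) = √(17/4 + T))
f(V) = -2 + V (f(V) = (-2 + V) + 0 = -2 + V)
f(S((-4 + 3)*(4 + 0), 8))*(-962) = (-2 + √(17 + 4*8)/2)*(-962) = (-2 + √(17 + 32)/2)*(-962) = (-2 + √49/2)*(-962) = (-2 + (½)*7)*(-962) = (-2 + 7/2)*(-962) = (3/2)*(-962) = -1443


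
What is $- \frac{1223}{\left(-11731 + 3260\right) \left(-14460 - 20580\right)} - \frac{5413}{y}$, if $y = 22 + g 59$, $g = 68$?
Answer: $- \frac{803356189751}{598693685280} \approx -1.3418$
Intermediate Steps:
$y = 4034$ ($y = 22 + 68 \cdot 59 = 22 + 4012 = 4034$)
$- \frac{1223}{\left(-11731 + 3260\right) \left(-14460 - 20580\right)} - \frac{5413}{y} = - \frac{1223}{\left(-11731 + 3260\right) \left(-14460 - 20580\right)} - \frac{5413}{4034} = - \frac{1223}{\left(-8471\right) \left(-35040\right)} - \frac{5413}{4034} = - \frac{1223}{296823840} - \frac{5413}{4034} = - \frac{803356189751}{598693685280}$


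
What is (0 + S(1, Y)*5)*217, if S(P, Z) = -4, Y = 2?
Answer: -4340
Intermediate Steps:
(0 + S(1, Y)*5)*217 = (0 - 4*5)*217 = (0 - 20)*217 = -20*217 = -4340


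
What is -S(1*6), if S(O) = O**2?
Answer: -36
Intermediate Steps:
-S(1*6) = -(1*6)**2 = -1*6**2 = -1*36 = -36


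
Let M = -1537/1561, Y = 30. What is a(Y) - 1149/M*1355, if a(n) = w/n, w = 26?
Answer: 36454716406/23055 ≈ 1.5812e+6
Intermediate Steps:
M = -1537/1561 (M = -1537*1/1561 = -1537/1561 ≈ -0.98462)
a(n) = 26/n
a(Y) - 1149/M*1355 = 26/30 - 1149/(-1537/1561)*1355 = 26*(1/30) - 1149*(-1561/1537)*1355 = 13/15 + (1793589/1537)*1355 = 13/15 + 2430313095/1537 = 36454716406/23055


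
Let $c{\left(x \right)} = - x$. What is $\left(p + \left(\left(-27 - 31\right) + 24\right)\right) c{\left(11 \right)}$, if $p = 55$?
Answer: $-231$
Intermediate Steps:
$\left(p + \left(\left(-27 - 31\right) + 24\right)\right) c{\left(11 \right)} = \left(55 + \left(\left(-27 - 31\right) + 24\right)\right) \left(\left(-1\right) 11\right) = \left(55 + \left(-58 + 24\right)\right) \left(-11\right) = \left(55 - 34\right) \left(-11\right) = 21 \left(-11\right) = -231$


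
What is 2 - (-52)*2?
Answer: 106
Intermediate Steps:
2 - (-52)*2 = 2 - 13*(-8) = 2 + 104 = 106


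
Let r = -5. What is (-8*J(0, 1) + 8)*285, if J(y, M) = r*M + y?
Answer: 13680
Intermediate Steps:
J(y, M) = y - 5*M (J(y, M) = -5*M + y = y - 5*M)
(-8*J(0, 1) + 8)*285 = (-8*(0 - 5*1) + 8)*285 = (-8*(0 - 5) + 8)*285 = (-8*(-5) + 8)*285 = (40 + 8)*285 = 48*285 = 13680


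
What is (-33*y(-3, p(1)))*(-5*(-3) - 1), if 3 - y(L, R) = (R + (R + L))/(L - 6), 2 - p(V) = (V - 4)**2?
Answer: -1540/3 ≈ -513.33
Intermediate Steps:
p(V) = 2 - (-4 + V)**2 (p(V) = 2 - (V - 4)**2 = 2 - (-4 + V)**2)
y(L, R) = 3 - (L + 2*R)/(-6 + L) (y(L, R) = 3 - (R + (R + L))/(L - 6) = 3 - (R + (L + R))/(-6 + L) = 3 - (L + 2*R)/(-6 + L))
(-33*y(-3, p(1)))*(-5*(-3) - 1) = (-66*(-9 - 3 - (2 - (-4 + 1)**2))/(-6 - 3))*(-5*(-3) - 1) = (-66*(-9 - 3 - (2 - 1*(-3)**2))/(-9))*(15 - 1) = -66*(-1)*(-9 - 3 - (2 - 1*9))/9*14 = -66*(-1)*(-9 - 3 - (2 - 9))/9*14 = -66*(-1)*(-9 - 3 - 1*(-7))/9*14 = -66*(-1)*(-9 - 3 + 7)/9*14 = -66*(-1)*(-5)/9*14 = -33*10/9*14 = -110/3*14 = -1540/3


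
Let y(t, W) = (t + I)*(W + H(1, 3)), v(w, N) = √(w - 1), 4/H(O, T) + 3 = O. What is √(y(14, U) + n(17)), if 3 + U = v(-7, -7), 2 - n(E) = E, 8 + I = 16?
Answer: √(-125 + 44*I*√2) ≈ 2.7048 + 11.503*I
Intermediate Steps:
I = 8 (I = -8 + 16 = 8)
H(O, T) = 4/(-3 + O)
v(w, N) = √(-1 + w)
n(E) = 2 - E
U = -3 + 2*I*√2 (U = -3 + √(-1 - 7) = -3 + √(-8) = -3 + 2*I*√2 ≈ -3.0 + 2.8284*I)
y(t, W) = (-2 + W)*(8 + t) (y(t, W) = (t + 8)*(W + 4/(-3 + 1)) = (8 + t)*(W + 4/(-2)) = (8 + t)*(W + 4*(-½)) = (8 + t)*(W - 2) = (8 + t)*(-2 + W) = (-2 + W)*(8 + t))
√(y(14, U) + n(17)) = √((-16 - 2*14 + 8*(-3 + 2*I*√2) + (-3 + 2*I*√2)*14) + (2 - 1*17)) = √((-16 - 28 + (-24 + 16*I*√2) + (-42 + 28*I*√2)) + (2 - 17)) = √((-110 + 44*I*√2) - 15) = √(-125 + 44*I*√2)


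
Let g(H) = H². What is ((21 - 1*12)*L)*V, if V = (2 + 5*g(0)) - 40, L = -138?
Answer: 47196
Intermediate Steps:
V = -38 (V = (2 + 5*0²) - 40 = (2 + 5*0) - 40 = (2 + 0) - 40 = 2 - 40 = -38)
((21 - 1*12)*L)*V = ((21 - 1*12)*(-138))*(-38) = ((21 - 12)*(-138))*(-38) = (9*(-138))*(-38) = -1242*(-38) = 47196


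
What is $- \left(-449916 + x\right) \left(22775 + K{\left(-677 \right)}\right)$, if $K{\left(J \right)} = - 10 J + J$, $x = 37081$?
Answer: $11917720780$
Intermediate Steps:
$K{\left(J \right)} = - 9 J$
$- \left(-449916 + x\right) \left(22775 + K{\left(-677 \right)}\right) = - \left(-449916 + 37081\right) \left(22775 - -6093\right) = - \left(-412835\right) \left(22775 + 6093\right) = - \left(-412835\right) 28868 = \left(-1\right) \left(-11917720780\right) = 11917720780$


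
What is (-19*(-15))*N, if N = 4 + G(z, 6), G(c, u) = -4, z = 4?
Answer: 0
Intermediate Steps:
N = 0 (N = 4 - 4 = 0)
(-19*(-15))*N = -19*(-15)*0 = 285*0 = 0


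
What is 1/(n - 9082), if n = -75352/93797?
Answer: -93797/851939706 ≈ -0.00011010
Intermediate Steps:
n = -75352/93797 (n = -75352*1/93797 = -75352/93797 ≈ -0.80335)
1/(n - 9082) = 1/(-75352/93797 - 9082) = 1/(-851939706/93797) = -93797/851939706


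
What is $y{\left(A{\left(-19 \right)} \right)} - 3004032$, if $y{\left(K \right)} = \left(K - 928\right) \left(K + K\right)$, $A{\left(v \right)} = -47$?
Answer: $-2912382$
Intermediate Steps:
$y{\left(K \right)} = 2 K \left(-928 + K\right)$ ($y{\left(K \right)} = \left(-928 + K\right) 2 K = 2 K \left(-928 + K\right)$)
$y{\left(A{\left(-19 \right)} \right)} - 3004032 = 2 \left(-47\right) \left(-928 - 47\right) - 3004032 = 2 \left(-47\right) \left(-975\right) - 3004032 = 91650 - 3004032 = -2912382$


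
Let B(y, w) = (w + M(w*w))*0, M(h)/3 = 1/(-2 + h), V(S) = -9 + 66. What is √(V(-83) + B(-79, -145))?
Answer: √57 ≈ 7.5498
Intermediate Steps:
V(S) = 57
M(h) = 3/(-2 + h)
B(y, w) = 0 (B(y, w) = (w + 3/(-2 + w*w))*0 = (w + 3/(-2 + w²))*0 = 0)
√(V(-83) + B(-79, -145)) = √(57 + 0) = √57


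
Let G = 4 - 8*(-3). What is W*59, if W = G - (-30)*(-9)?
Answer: -14278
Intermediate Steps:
G = 28 (G = 4 + 24 = 28)
W = -242 (W = 28 - (-30)*(-9) = 28 - 1*270 = 28 - 270 = -242)
W*59 = -242*59 = -14278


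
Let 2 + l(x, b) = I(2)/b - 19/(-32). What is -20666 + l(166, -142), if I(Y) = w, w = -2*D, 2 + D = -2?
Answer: -46956475/2272 ≈ -20667.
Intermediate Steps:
D = -4 (D = -2 - 2 = -4)
w = 8 (w = -2*(-4) = 8)
I(Y) = 8
l(x, b) = -45/32 + 8/b (l(x, b) = -2 + (8/b - 19/(-32)) = -2 + (8/b - 19*(-1/32)) = -2 + (8/b + 19/32) = -2 + (19/32 + 8/b) = -45/32 + 8/b)
-20666 + l(166, -142) = -20666 + (-45/32 + 8/(-142)) = -20666 + (-45/32 + 8*(-1/142)) = -20666 + (-45/32 - 4/71) = -20666 - 3323/2272 = -46956475/2272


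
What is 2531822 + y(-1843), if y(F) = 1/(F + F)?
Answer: 9332295891/3686 ≈ 2.5318e+6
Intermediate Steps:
y(F) = 1/(2*F)
2531822 + y(-1843) = 2531822 + (1/2)/(-1843) = 2531822 + (1/2)*(-1/1843) = 2531822 - 1/3686 = 9332295891/3686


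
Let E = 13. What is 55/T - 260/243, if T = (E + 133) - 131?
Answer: 631/243 ≈ 2.5967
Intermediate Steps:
T = 15 (T = (13 + 133) - 131 = 146 - 131 = 15)
55/T - 260/243 = 55/15 - 260/243 = 55*(1/15) - 260*1/243 = 11/3 - 260/243 = 631/243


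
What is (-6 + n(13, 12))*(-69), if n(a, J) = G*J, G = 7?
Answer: -5382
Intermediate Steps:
n(a, J) = 7*J
(-6 + n(13, 12))*(-69) = (-6 + 7*12)*(-69) = (-6 + 84)*(-69) = 78*(-69) = -5382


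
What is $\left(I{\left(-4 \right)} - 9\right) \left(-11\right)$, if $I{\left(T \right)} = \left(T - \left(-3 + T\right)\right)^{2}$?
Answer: $0$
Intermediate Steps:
$I{\left(T \right)} = 9$ ($I{\left(T \right)} = 3^{2} = 9$)
$\left(I{\left(-4 \right)} - 9\right) \left(-11\right) = \left(9 - 9\right) \left(-11\right) = 0 \left(-11\right) = 0$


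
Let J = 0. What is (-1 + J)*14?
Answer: -14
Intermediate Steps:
(-1 + J)*14 = (-1 + 0)*14 = -1*14 = -14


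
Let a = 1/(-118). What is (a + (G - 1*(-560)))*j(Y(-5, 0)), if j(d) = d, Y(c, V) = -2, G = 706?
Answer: -149387/59 ≈ -2532.0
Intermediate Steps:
a = -1/118 ≈ -0.0084746
(a + (G - 1*(-560)))*j(Y(-5, 0)) = (-1/118 + (706 - 1*(-560)))*(-2) = (-1/118 + (706 + 560))*(-2) = (-1/118 + 1266)*(-2) = (149387/118)*(-2) = -149387/59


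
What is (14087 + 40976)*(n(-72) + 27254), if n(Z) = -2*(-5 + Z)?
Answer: 1509166704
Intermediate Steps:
n(Z) = 10 - 2*Z
(14087 + 40976)*(n(-72) + 27254) = (14087 + 40976)*((10 - 2*(-72)) + 27254) = 55063*((10 + 144) + 27254) = 55063*(154 + 27254) = 55063*27408 = 1509166704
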